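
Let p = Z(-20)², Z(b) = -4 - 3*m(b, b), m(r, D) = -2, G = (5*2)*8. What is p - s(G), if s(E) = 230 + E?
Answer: -306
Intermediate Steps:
G = 80 (G = 10*8 = 80)
Z(b) = 2 (Z(b) = -4 - 3*(-2) = -4 + 6 = 2)
p = 4 (p = 2² = 4)
p - s(G) = 4 - (230 + 80) = 4 - 1*310 = 4 - 310 = -306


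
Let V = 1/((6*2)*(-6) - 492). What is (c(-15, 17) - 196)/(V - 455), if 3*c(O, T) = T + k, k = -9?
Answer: 3760/8849 ≈ 0.42491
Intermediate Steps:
c(O, T) = -3 + T/3 (c(O, T) = (T - 9)/3 = (-9 + T)/3 = -3 + T/3)
V = -1/564 (V = 1/(12*(-6) - 492) = 1/(-72 - 492) = 1/(-564) = -1/564 ≈ -0.0017731)
(c(-15, 17) - 196)/(V - 455) = ((-3 + (1/3)*17) - 196)/(-1/564 - 455) = ((-3 + 17/3) - 196)/(-256621/564) = (8/3 - 196)*(-564/256621) = -580/3*(-564/256621) = 3760/8849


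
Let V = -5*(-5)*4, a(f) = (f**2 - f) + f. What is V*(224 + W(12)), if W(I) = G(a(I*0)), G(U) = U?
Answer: 22400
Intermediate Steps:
a(f) = f**2
V = 100 (V = 25*4 = 100)
W(I) = 0 (W(I) = (I*0)**2 = 0**2 = 0)
V*(224 + W(12)) = 100*(224 + 0) = 100*224 = 22400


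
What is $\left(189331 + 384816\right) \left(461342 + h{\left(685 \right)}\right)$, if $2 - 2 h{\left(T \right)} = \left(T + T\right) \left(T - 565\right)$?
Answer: $217683816021$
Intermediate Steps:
$h{\left(T \right)} = 1 - T \left(-565 + T\right)$ ($h{\left(T \right)} = 1 - \frac{\left(T + T\right) \left(T - 565\right)}{2} = 1 - \frac{2 T \left(-565 + T\right)}{2} = 1 - T \left(-565 + T\right)$)
$\left(189331 + 384816\right) \left(461342 + h{\left(685 \right)}\right) = \left(189331 + 384816\right) \left(461342 + \left(1 - 685^{2} + 565 \cdot 685\right)\right) = 574147 \left(461342 + \left(1 - 469225 + 387025\right)\right) = 574147 \left(461342 - 82199\right) = 574147 \cdot 379143 = 217683816021$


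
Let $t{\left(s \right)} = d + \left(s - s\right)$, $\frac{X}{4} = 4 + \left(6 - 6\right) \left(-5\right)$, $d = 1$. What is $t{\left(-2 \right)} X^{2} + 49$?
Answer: $305$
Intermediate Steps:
$X = 16$ ($X = 4 \left(4 + \left(6 - 6\right) \left(-5\right)\right) = 4 \left(4 + 0 \left(-5\right)\right) = 4 \left(4 + 0\right) = 4 \cdot 4 = 16$)
$t{\left(s \right)} = 1$ ($t{\left(s \right)} = 1 + \left(s - s\right) = 1 + 0 = 1$)
$t{\left(-2 \right)} X^{2} + 49 = 1 \cdot 16^{2} + 49 = 1 \cdot 256 + 49 = 256 + 49 = 305$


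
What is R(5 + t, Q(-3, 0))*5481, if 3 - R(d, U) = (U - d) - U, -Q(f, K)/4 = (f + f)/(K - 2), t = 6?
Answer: 76734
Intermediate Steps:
Q(f, K) = -8*f/(-2 + K) (Q(f, K) = -4*(f + f)/(K - 2) = -4*2*f/(-2 + K) = -8*f/(-2 + K))
R(d, U) = 3 + d (R(d, U) = 3 - ((U - d) - U) = 3 - (-1)*d = 3 + d)
R(5 + t, Q(-3, 0))*5481 = (3 + (5 + 6))*5481 = (3 + 11)*5481 = 14*5481 = 76734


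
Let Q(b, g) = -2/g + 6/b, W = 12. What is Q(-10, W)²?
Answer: 529/900 ≈ 0.58778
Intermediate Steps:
Q(-10, W)² = (-2/12 + 6/(-10))² = (-2*1/12 + 6*(-⅒))² = (-⅙ - ⅗)² = (-23/30)² = 529/900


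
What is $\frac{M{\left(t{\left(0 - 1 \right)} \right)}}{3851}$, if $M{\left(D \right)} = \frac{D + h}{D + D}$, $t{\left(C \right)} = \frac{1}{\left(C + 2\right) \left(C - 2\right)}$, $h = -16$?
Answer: $\frac{49}{7702} \approx 0.006362$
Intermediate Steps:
$t{\left(C \right)} = \frac{1}{\left(-2 + C\right) \left(2 + C\right)}$ ($t{\left(C \right)} = \frac{1}{\left(2 + C\right) \left(-2 + C\right)} = \frac{1}{\left(-2 + C\right) \left(2 + C\right)}$)
$M{\left(D \right)} = \frac{-16 + D}{2 D}$ ($M{\left(D \right)} = \frac{D - 16}{D + D} = \frac{-16 + D}{2 D}$)
$\frac{M{\left(t{\left(0 - 1 \right)} \right)}}{3851} = \frac{\frac{1}{2} \frac{1}{\frac{1}{-4 + \left(0 - 1\right)^{2}}} \left(-16 + \frac{1}{-4 + \left(0 - 1\right)^{2}}\right)}{3851} = \frac{-16 + \frac{1}{-4 + \left(0 - 1\right)^{2}}}{2 \frac{1}{-4 + \left(0 - 1\right)^{2}}} \cdot \frac{1}{3851} = \frac{-16 + \frac{1}{-4 + \left(-1\right)^{2}}}{2 \frac{1}{-4 + \left(-1\right)^{2}}} \cdot \frac{1}{3851} = \frac{-16 + \frac{1}{-4 + 1}}{2 \frac{1}{-4 + 1}} \cdot \frac{1}{3851} = \frac{-16 + \frac{1}{-3}}{2 \frac{1}{-3}} \cdot \frac{1}{3851} = \frac{-16 - \frac{1}{3}}{2 \left(- \frac{1}{3}\right)} \frac{1}{3851} = \frac{1}{2} \left(-3\right) \left(- \frac{49}{3}\right) \frac{1}{3851} = \frac{49}{2} \cdot \frac{1}{3851} = \frac{49}{7702}$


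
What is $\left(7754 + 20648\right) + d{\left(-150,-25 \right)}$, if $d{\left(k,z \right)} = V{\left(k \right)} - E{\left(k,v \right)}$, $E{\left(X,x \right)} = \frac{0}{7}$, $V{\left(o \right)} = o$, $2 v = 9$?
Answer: $28252$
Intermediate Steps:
$v = \frac{9}{2}$ ($v = \frac{1}{2} \cdot 9 = \frac{9}{2} \approx 4.5$)
$E{\left(X,x \right)} = 0$ ($E{\left(X,x \right)} = 0 \cdot \frac{1}{7} = 0$)
$d{\left(k,z \right)} = k$ ($d{\left(k,z \right)} = k - 0 = k + 0 = k$)
$\left(7754 + 20648\right) + d{\left(-150,-25 \right)} = \left(7754 + 20648\right) - 150 = 28402 - 150 = 28252$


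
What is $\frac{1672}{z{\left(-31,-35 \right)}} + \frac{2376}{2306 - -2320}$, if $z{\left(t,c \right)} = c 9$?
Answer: $- \frac{388124}{80955} \approx -4.7943$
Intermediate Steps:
$z{\left(t,c \right)} = 9 c$
$\frac{1672}{z{\left(-31,-35 \right)}} + \frac{2376}{2306 - -2320} = \frac{1672}{9 \left(-35\right)} + \frac{2376}{2306 - -2320} = \frac{1672}{-315} + \frac{2376}{2306 + 2320} = 1672 \left(- \frac{1}{315}\right) + \frac{2376}{4626} = - \frac{1672}{315} + 2376 \cdot \frac{1}{4626} = - \frac{1672}{315} + \frac{132}{257} = - \frac{388124}{80955}$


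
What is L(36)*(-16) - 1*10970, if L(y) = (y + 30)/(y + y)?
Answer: -32954/3 ≈ -10985.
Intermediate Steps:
L(y) = (30 + y)/(2*y) (L(y) = (30 + y)/((2*y)) = (30 + y)*(1/(2*y)) = (30 + y)/(2*y))
L(36)*(-16) - 1*10970 = ((1/2)*(30 + 36)/36)*(-16) - 1*10970 = ((1/2)*(1/36)*66)*(-16) - 10970 = (11/12)*(-16) - 10970 = -44/3 - 10970 = -32954/3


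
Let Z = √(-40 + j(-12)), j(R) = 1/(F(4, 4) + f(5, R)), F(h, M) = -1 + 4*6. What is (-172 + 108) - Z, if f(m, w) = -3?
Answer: -64 - I*√3995/10 ≈ -64.0 - 6.3206*I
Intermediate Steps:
F(h, M) = 23 (F(h, M) = -1 + 24 = 23)
j(R) = 1/20 (j(R) = 1/(23 - 3) = 1/20)
Z = I*√3995/10 (Z = √(-40 + 1/20) = √(-799/20) = I*√3995/10 ≈ 6.3206*I)
(-172 + 108) - Z = (-172 + 108) - I*√3995/10 = -64 - I*√3995/10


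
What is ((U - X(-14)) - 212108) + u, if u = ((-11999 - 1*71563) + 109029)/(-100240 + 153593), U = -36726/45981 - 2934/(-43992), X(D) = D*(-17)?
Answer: -32645134074487003/153735389028 ≈ -2.1235e+5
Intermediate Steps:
X(D) = -17*D
U = -2109319/2881476 (U = -36726*1/45981 - 2934*(-1/43992) = -12242/15327 + 163/2444 = -2109319/2881476 ≈ -0.73203)
u = 25467/53353 (u = ((-11999 - 71563) + 109029)/53353 = (-83562 + 109029)*(1/53353) = 25467*(1/53353) = 25467/53353 ≈ 0.47733)
((U - X(-14)) - 212108) + u = ((-2109319/2881476 - (-17)*(-14)) - 212108) + 25467/53353 = ((-2109319/2881476 - 1*238) - 212108) + 25467/53353 = ((-2109319/2881476 - 238) - 212108) + 25467/53353 = (-687900607/2881476 - 212108) + 25467/53353 = -611872012015/2881476 + 25467/53353 = -32645134074487003/153735389028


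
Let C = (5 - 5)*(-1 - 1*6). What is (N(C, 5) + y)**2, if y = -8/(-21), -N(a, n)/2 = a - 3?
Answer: 17956/441 ≈ 40.717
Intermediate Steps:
C = 0 (C = 0*(-1 - 6) = 0*(-7) = 0)
N(a, n) = 6 - 2*a (N(a, n) = -2*(a - 3) = -2*(-3 + a) = 6 - 2*a)
y = 8/21 (y = -8*(-1/21) = 8/21 ≈ 0.38095)
(N(C, 5) + y)**2 = ((6 - 2*0) + 8/21)**2 = ((6 + 0) + 8/21)**2 = (6 + 8/21)**2 = (134/21)**2 = 17956/441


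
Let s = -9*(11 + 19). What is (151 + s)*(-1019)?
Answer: 121261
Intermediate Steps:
s = -270 (s = -9*30 = -270)
(151 + s)*(-1019) = (151 - 270)*(-1019) = -119*(-1019) = 121261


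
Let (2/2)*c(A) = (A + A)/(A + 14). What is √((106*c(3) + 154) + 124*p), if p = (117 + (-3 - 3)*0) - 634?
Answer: I*√18471894/17 ≈ 252.82*I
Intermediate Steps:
p = -517 (p = (117 - 6*0) - 634 = (117 + 0) - 634 = 117 - 634 = -517)
c(A) = 2*A/(14 + A) (c(A) = (A + A)/(A + 14) = (2*A)/(14 + A) = 2*A/(14 + A))
√((106*c(3) + 154) + 124*p) = √((106*(2*3/(14 + 3)) + 154) + 124*(-517)) = √((106*(2*3/17) + 154) - 64108) = √((106*(2*3*(1/17)) + 154) - 64108) = √((106*(6/17) + 154) - 64108) = √((636/17 + 154) - 64108) = √(3254/17 - 64108) = √(-1086582/17) = I*√18471894/17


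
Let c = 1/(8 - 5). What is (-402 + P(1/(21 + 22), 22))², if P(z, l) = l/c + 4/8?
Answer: 450241/4 ≈ 1.1256e+5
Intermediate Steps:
c = ⅓ (c = 1/3 = ⅓ ≈ 0.33333)
P(z, l) = ½ + 3*l (P(z, l) = l/(⅓) + 4/8 = l*3 + 4*(⅛) = 3*l + ½ = ½ + 3*l)
(-402 + P(1/(21 + 22), 22))² = (-402 + (½ + 3*22))² = (-402 + (½ + 66))² = (-402 + 133/2)² = (-671/2)² = 450241/4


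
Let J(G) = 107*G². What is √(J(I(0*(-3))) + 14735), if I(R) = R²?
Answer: √14735 ≈ 121.39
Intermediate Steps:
√(J(I(0*(-3))) + 14735) = √(107*((0*(-3))²)² + 14735) = √(107*(0²)² + 14735) = √(107*0² + 14735) = √(107*0 + 14735) = √(0 + 14735) = √14735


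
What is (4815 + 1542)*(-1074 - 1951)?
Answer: -19229925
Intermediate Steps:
(4815 + 1542)*(-1074 - 1951) = 6357*(-3025) = -19229925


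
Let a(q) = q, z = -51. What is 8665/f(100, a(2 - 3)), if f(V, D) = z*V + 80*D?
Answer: -1733/1036 ≈ -1.6728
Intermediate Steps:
f(V, D) = -51*V + 80*D
8665/f(100, a(2 - 3)) = 8665/(-51*100 + 80*(2 - 3)) = 8665/(-5100 + 80*(-1)) = 8665/(-5100 - 80) = 8665/(-5180) = 8665*(-1/5180) = -1733/1036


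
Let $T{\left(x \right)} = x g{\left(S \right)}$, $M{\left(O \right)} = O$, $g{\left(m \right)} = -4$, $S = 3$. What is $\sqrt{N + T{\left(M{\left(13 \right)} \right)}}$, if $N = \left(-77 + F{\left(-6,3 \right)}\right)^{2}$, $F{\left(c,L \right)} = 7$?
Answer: $4 \sqrt{303} \approx 69.628$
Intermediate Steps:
$N = 4900$ ($N = \left(-77 + 7\right)^{2} = \left(-70\right)^{2} = 4900$)
$T{\left(x \right)} = - 4 x$ ($T{\left(x \right)} = x \left(-4\right) = - 4 x$)
$\sqrt{N + T{\left(M{\left(13 \right)} \right)}} = \sqrt{4900 - 52} = \sqrt{4848} = 4 \sqrt{303}$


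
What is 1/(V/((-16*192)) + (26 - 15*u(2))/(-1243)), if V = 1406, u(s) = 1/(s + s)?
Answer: -1909248/908005 ≈ -2.1027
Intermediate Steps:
u(s) = 1/(2*s)
1/(V/((-16*192)) + (26 - 15*u(2))/(-1243)) = 1/(1406/((-16*192)) + (26 - 15/(2*2))/(-1243)) = 1/(1406/(-3072) + (26 - 15/(2*2))*(-1/1243)) = 1/(1406*(-1/3072) + (26 - 15*1/4)*(-1/1243)) = 1/(-703/1536 + (26 - 15/4)*(-1/1243)) = 1/(-703/1536 + (89/4)*(-1/1243)) = 1/(-703/1536 - 89/4972) = 1/(-908005/1909248) = -1909248/908005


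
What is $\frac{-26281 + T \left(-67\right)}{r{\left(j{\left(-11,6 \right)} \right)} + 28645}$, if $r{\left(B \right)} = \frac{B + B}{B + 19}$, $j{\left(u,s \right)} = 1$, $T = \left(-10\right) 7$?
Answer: $- \frac{215910}{286451} \approx -0.75374$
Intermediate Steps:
$T = -70$
$r{\left(B \right)} = \frac{2 B}{19 + B}$
$\frac{-26281 + T \left(-67\right)}{r{\left(j{\left(-11,6 \right)} \right)} + 28645} = \frac{-26281 - -4690}{2 \cdot 1 \frac{1}{19 + 1} + 28645} = \frac{-26281 + 4690}{2 \cdot 1 \cdot \frac{1}{20} + 28645} = - \frac{21591}{2 \cdot 1 \cdot \frac{1}{20} + 28645} = - \frac{21591}{\frac{1}{10} + 28645} = - \frac{21591}{\frac{286451}{10}} = \left(-21591\right) \frac{10}{286451} = - \frac{215910}{286451}$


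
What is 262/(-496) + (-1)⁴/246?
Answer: -15989/30504 ≈ -0.52416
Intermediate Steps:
262/(-496) + (-1)⁴/246 = 262*(-1/496) + 1*(1/246) = -131/248 + 1/246 = -15989/30504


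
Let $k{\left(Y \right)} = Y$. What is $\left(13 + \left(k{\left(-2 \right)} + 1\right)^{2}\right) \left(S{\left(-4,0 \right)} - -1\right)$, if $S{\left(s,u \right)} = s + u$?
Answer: $-42$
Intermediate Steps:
$\left(13 + \left(k{\left(-2 \right)} + 1\right)^{2}\right) \left(S{\left(-4,0 \right)} - -1\right) = \left(13 + \left(-2 + 1\right)^{2}\right) \left(\left(-4 + 0\right) - -1\right) = \left(13 + \left(-1\right)^{2}\right) \left(-4 + 1\right) = \left(13 + 1\right) \left(-3\right) = 14 \left(-3\right) = -42$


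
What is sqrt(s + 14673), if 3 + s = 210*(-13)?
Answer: 2*sqrt(2985) ≈ 109.27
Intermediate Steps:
s = -2733 (s = -3 + 210*(-13) = -3 - 2730 = -2733)
sqrt(s + 14673) = sqrt(-2733 + 14673) = sqrt(11940) = 2*sqrt(2985)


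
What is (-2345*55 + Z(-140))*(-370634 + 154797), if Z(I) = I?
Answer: 27867794255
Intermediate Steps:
(-2345*55 + Z(-140))*(-370634 + 154797) = (-2345*55 - 140)*(-370634 + 154797) = (-128975 - 140)*(-215837) = -129115*(-215837) = 27867794255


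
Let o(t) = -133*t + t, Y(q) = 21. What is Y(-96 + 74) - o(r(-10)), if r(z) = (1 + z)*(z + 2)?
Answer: 9525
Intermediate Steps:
r(z) = (1 + z)*(2 + z)
o(t) = -132*t
Y(-96 + 74) - o(r(-10)) = 21 - (-132)*(2 + (-10)**2 + 3*(-10)) = 21 - (-132)*(2 + 100 - 30) = 21 - (-132)*72 = 21 - 1*(-9504) = 21 + 9504 = 9525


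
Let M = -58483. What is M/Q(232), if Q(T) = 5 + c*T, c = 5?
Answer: -251/5 ≈ -50.200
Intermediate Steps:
Q(T) = 5 + 5*T
M/Q(232) = -58483/(5 + 5*232) = -58483/(5 + 1160) = -58483/1165 = -58483*1/1165 = -251/5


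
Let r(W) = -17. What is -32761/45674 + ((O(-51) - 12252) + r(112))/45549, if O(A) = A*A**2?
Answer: -8111306869/2080405026 ≈ -3.8989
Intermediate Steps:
O(A) = A**3
-32761/45674 + ((O(-51) - 12252) + r(112))/45549 = -32761/45674 + (((-51)**3 - 12252) - 17)/45549 = -32761*1/45674 + ((-132651 - 12252) - 17)*(1/45549) = -32761/45674 + (-144903 - 17)*(1/45549) = -32761/45674 - 144920*1/45549 = -32761/45674 - 144920/45549 = -8111306869/2080405026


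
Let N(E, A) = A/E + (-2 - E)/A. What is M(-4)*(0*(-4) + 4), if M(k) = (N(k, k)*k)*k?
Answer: 32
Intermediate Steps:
N(E, A) = A/E + (-2 - E)/A
M(k) = -2*k (M(k) = ((-2/k + k/k - k/k)*k)*k = ((-2/k + 1 - 1)*k)*k = ((-2/k)*k)*k = -2*k)
M(-4)*(0*(-4) + 4) = (-2*(-4))*(0*(-4) + 4) = 8*(0 + 4) = 8*4 = 32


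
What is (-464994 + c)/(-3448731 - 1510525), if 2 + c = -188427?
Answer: 653423/4959256 ≈ 0.13176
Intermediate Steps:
c = -188429 (c = -2 - 188427 = -188429)
(-464994 + c)/(-3448731 - 1510525) = (-464994 - 188429)/(-3448731 - 1510525) = -653423/(-4959256) = -653423*(-1/4959256) = 653423/4959256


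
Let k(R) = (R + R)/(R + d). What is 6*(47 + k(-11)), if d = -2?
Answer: 3798/13 ≈ 292.15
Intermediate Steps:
k(R) = 2*R/(-2 + R) (k(R) = (R + R)/(R - 2) = (2*R)/(-2 + R) = 2*R/(-2 + R))
6*(47 + k(-11)) = 6*(47 + 2*(-11)/(-2 - 11)) = 6*(47 + 2*(-11)/(-13)) = 6*(47 + 2*(-11)*(-1/13)) = 6*(47 + 22/13) = 6*(633/13) = 3798/13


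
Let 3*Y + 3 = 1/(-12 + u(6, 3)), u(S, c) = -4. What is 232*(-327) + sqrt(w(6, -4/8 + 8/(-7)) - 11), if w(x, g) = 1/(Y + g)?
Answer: -75864 + I*sqrt(9111995)/895 ≈ -75864.0 + 3.3727*I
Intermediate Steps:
Y = -49/48 (Y = -1 + 1/(3*(-12 - 4)) = -1 + (1/3)/(-16) = -1 + (1/3)*(-1/16) = -1 - 1/48 = -49/48 ≈ -1.0208)
w(x, g) = 1/(-49/48 + g)
232*(-327) + sqrt(w(6, -4/8 + 8/(-7)) - 11) = 232*(-327) + sqrt(48/(-49 + 48*(-4/8 + 8/(-7))) - 11) = -75864 + sqrt(48/(-49 + 48*(-4*1/8 + 8*(-1/7))) - 11) = -75864 + sqrt(48/(-49 + 48*(-1/2 - 8/7)) - 11) = -75864 + sqrt(48/(-49 + 48*(-23/14)) - 11) = -75864 + sqrt(48/(-49 - 552/7) - 11) = -75864 + sqrt(48/(-895/7) - 11) = -75864 + sqrt(48*(-7/895) - 11) = -75864 + sqrt(-336/895 - 11) = -75864 + sqrt(-10181/895) = -75864 + I*sqrt(9111995)/895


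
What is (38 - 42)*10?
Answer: -40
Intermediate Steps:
(38 - 42)*10 = -4*10 = -40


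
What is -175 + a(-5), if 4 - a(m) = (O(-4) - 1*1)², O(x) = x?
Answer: -196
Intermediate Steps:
a(m) = -21 (a(m) = 4 - (-4 - 1*1)² = 4 - (-4 - 1)² = 4 - 1*(-5)² = 4 - 1*25 = 4 - 25 = -21)
-175 + a(-5) = -175 - 21 = -196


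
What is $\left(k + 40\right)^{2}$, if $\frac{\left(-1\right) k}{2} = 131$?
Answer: $49284$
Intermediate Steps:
$k = -262$ ($k = \left(-2\right) 131 = -262$)
$\left(k + 40\right)^{2} = \left(-262 + 40\right)^{2} = \left(-222\right)^{2} = 49284$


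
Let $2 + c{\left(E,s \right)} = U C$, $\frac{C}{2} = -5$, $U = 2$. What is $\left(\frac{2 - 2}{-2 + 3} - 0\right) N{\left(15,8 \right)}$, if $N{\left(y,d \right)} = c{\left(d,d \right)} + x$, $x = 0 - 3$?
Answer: $0$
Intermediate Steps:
$C = -10$ ($C = 2 \left(-5\right) = -10$)
$c{\left(E,s \right)} = -22$ ($c{\left(E,s \right)} = -2 + 2 \left(-10\right) = -2 - 20 = -22$)
$x = -3$
$N{\left(y,d \right)} = -25$ ($N{\left(y,d \right)} = -22 - 3 = -25$)
$\left(\frac{2 - 2}{-2 + 3} - 0\right) N{\left(15,8 \right)} = \left(\frac{2 - 2}{-2 + 3} - 0\right) \left(-25\right) = \left(\frac{0}{1} + 0\right) \left(-25\right) = \left(0 \cdot 1 + 0\right) \left(-25\right) = \left(0 + 0\right) \left(-25\right) = 0 \left(-25\right) = 0$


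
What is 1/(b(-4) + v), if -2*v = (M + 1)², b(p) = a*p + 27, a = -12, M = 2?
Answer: 2/141 ≈ 0.014184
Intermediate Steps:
b(p) = 27 - 12*p (b(p) = -12*p + 27 = 27 - 12*p)
v = -9/2 (v = -(2 + 1)²/2 = -½*3² = -½*9 = -9/2 ≈ -4.5000)
1/(b(-4) + v) = 1/((27 - 12*(-4)) - 9/2) = 1/((27 + 48) - 9/2) = 1/(75 - 9/2) = 1/(141/2) = 2/141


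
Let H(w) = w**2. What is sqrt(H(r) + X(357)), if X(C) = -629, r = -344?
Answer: sqrt(117707) ≈ 343.08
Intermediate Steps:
sqrt(H(r) + X(357)) = sqrt((-344)**2 - 629) = sqrt(118336 - 629) = sqrt(117707)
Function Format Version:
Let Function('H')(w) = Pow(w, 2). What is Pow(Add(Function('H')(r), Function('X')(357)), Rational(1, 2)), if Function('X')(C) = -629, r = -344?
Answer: Pow(117707, Rational(1, 2)) ≈ 343.08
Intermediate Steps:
Pow(Add(Function('H')(r), Function('X')(357)), Rational(1, 2)) = Pow(Add(Pow(-344, 2), -629), Rational(1, 2)) = Pow(Add(118336, -629), Rational(1, 2)) = Pow(117707, Rational(1, 2))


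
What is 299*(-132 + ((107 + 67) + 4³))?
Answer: 31694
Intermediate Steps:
299*(-132 + ((107 + 67) + 4³)) = 299*(-132 + (174 + 64)) = 299*(-132 + 238) = 299*106 = 31694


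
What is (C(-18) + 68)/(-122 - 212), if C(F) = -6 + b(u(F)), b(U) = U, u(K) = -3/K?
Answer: -373/2004 ≈ -0.18613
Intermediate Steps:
C(F) = -6 - 3/F
(C(-18) + 68)/(-122 - 212) = ((-6 - 3/(-18)) + 68)/(-122 - 212) = ((-6 - 3*(-1/18)) + 68)/(-334) = ((-6 + ⅙) + 68)*(-1/334) = (-35/6 + 68)*(-1/334) = (373/6)*(-1/334) = -373/2004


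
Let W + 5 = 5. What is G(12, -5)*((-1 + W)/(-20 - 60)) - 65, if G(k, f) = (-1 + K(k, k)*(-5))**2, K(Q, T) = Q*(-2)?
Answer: 8961/80 ≈ 112.01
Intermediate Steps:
W = 0 (W = -5 + 5 = 0)
K(Q, T) = -2*Q
G(k, f) = (-1 + 10*k)**2 (G(k, f) = (-1 - 2*k*(-5))**2 = (-1 + 10*k)**2)
G(12, -5)*((-1 + W)/(-20 - 60)) - 65 = (1 - 10*12)**2*((-1 + 0)/(-20 - 60)) - 65 = (1 - 120)**2*(-1/(-80)) - 65 = (-119)**2*(-1*(-1/80)) - 65 = 14161*(1/80) - 65 = 14161/80 - 65 = 8961/80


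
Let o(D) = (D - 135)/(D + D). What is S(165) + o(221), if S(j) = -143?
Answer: -31560/221 ≈ -142.81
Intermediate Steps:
o(D) = (-135 + D)/(2*D) (o(D) = (-135 + D)/((2*D)) = (-135 + D)*(1/(2*D)) = (-135 + D)/(2*D))
S(165) + o(221) = -143 + (1/2)*(-135 + 221)/221 = -143 + (1/2)*(1/221)*86 = -143 + 43/221 = -31560/221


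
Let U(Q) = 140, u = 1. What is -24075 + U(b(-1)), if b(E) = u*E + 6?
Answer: -23935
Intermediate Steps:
b(E) = 6 + E (b(E) = 1*E + 6 = E + 6 = 6 + E)
-24075 + U(b(-1)) = -24075 + 140 = -23935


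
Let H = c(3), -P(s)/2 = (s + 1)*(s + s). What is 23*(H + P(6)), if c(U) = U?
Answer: -3795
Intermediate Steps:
P(s) = -4*s*(1 + s) (P(s) = -2*(s + 1)*(s + s) = -2*(1 + s)*2*s = -4*s*(1 + s))
H = 3
23*(H + P(6)) = 23*(3 - 4*6*(1 + 6)) = 23*(3 - 4*6*7) = 23*(3 - 168) = 23*(-165) = -3795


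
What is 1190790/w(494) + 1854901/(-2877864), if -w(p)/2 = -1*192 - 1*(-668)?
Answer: -428587192289/342465816 ≈ -1251.5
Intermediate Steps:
w(p) = -952 (w(p) = -2*(-1*192 - 1*(-668)) = -2*(-192 + 668) = -2*476 = -952)
1190790/w(494) + 1854901/(-2877864) = 1190790/(-952) + 1854901/(-2877864) = 1190790*(-1/952) + 1854901*(-1/2877864) = -595395/476 - 1854901/2877864 = -428587192289/342465816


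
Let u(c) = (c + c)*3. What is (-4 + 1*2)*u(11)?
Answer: -132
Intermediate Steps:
u(c) = 6*c (u(c) = (2*c)*3 = 6*c)
(-4 + 1*2)*u(11) = (-4 + 1*2)*(6*11) = (-4 + 2)*66 = -2*66 = -132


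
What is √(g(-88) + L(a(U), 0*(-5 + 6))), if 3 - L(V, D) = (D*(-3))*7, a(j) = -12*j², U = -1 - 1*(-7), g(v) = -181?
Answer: I*√178 ≈ 13.342*I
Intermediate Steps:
U = 6 (U = -1 + 7 = 6)
L(V, D) = 3 + 21*D (L(V, D) = 3 - D*(-3)*7 = 3 - (-3*D)*7 = 3 - (-21)*D = 3 + 21*D)
√(g(-88) + L(a(U), 0*(-5 + 6))) = √(-181 + (3 + 21*(0*(-5 + 6)))) = √(-181 + (3 + 21*(0*1))) = √(-181 + (3 + 21*0)) = √(-181 + (3 + 0)) = √(-181 + 3) = √(-178) = I*√178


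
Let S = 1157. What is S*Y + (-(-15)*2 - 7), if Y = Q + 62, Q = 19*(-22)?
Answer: -411869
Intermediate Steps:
Q = -418
Y = -356 (Y = -418 + 62 = -356)
S*Y + (-(-15)*2 - 7) = 1157*(-356) + (-(-15)*2 - 7) = -411892 + (-3*(-10) - 7) = -411892 + (30 - 7) = -411892 + 23 = -411869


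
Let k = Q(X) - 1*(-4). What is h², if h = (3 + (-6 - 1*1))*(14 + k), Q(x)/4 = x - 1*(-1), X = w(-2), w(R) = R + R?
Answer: 576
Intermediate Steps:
w(R) = 2*R
X = -4 (X = 2*(-2) = -4)
Q(x) = 4 + 4*x (Q(x) = 4*(x - 1*(-1)) = 4*(x + 1) = 4*(1 + x) = 4 + 4*x)
k = -8 (k = (4 + 4*(-4)) - 1*(-4) = (4 - 16) + 4 = -12 + 4 = -8)
h = -24 (h = (3 + (-6 - 1*1))*(14 - 8) = (3 + (-6 - 1))*6 = (3 - 7)*6 = -4*6 = -24)
h² = (-24)² = 576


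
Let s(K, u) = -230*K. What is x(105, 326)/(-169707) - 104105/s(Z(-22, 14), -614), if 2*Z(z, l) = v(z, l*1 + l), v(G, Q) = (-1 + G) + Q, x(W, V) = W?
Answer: 1177819124/6505435 ≈ 181.05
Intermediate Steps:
v(G, Q) = -1 + G + Q
Z(z, l) = -1/2 + l + z/2 (Z(z, l) = (-1 + z + (l*1 + l))/2 = (-1 + z + (l + l))/2 = (-1 + z + 2*l)/2 = -1/2 + l + z/2)
x(105, 326)/(-169707) - 104105/s(Z(-22, 14), -614) = 105/(-169707) - 104105*(-1/(230*(-1/2 + 14 + (1/2)*(-22)))) = 105*(-1/169707) - 104105*(-1/(230*(-1/2 + 14 - 11))) = -35/56569 - 104105/((-230*5/2)) = -35/56569 - 104105/(-575) = -35/56569 - 104105*(-1/575) = -35/56569 + 20821/115 = 1177819124/6505435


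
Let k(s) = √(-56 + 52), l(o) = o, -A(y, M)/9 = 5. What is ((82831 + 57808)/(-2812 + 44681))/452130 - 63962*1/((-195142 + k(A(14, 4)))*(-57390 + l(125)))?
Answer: 176017204152782416/103201661697492321178761 - 31981*I/545168528905130 ≈ 1.7056e-6 - 5.8663e-11*I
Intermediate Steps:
A(y, M) = -45 (A(y, M) = -9*5 = -45)
k(s) = 2*I (k(s) = √(-4) = 2*I)
((82831 + 57808)/(-2812 + 44681))/452130 - 63962*1/((-195142 + k(A(14, 4)))*(-57390 + l(125))) = ((82831 + 57808)/(-2812 + 44681))/452130 - 63962*(-195142 - 2*I)/(38080400168*(-57390 + 125)) = (140639/41869)*(1/452130) - (3120418151/545168528905130 + 31981*I/545168528905130) = (140639*(1/41869))*(1/452130) - 63962*(11174806630 + 114530*I)/124876303231009077800 = (140639/41869)*(1/452130) - 31981*(11174806630 + 114530*I)/62438151615504538900 = 140639/18930230970 - 31981*(11174806630 + 114530*I)/62438151615504538900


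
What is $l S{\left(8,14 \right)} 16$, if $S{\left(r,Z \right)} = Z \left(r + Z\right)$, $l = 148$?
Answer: $729344$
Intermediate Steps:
$S{\left(r,Z \right)} = Z \left(Z + r\right)$
$l S{\left(8,14 \right)} 16 = 148 \cdot 14 \left(14 + 8\right) 16 = 148 \cdot 14 \cdot 22 \cdot 16 = 148 \cdot 308 \cdot 16 = 45584 \cdot 16 = 729344$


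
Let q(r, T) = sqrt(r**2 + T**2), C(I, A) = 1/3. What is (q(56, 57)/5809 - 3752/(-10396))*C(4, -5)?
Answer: 938/7797 + sqrt(6385)/17427 ≈ 0.12489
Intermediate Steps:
C(I, A) = 1/3
q(r, T) = sqrt(T**2 + r**2)
(q(56, 57)/5809 - 3752/(-10396))*C(4, -5) = (sqrt(57**2 + 56**2)/5809 - 3752/(-10396))*(1/3) = (sqrt(3249 + 3136)*(1/5809) - 3752*(-1/10396))*(1/3) = (sqrt(6385)*(1/5809) + 938/2599)*(1/3) = (sqrt(6385)/5809 + 938/2599)*(1/3) = (938/2599 + sqrt(6385)/5809)*(1/3) = 938/7797 + sqrt(6385)/17427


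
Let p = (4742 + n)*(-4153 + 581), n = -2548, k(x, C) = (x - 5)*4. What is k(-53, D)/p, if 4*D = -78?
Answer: 29/979621 ≈ 2.9603e-5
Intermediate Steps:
D = -39/2 (D = (¼)*(-78) = -39/2 ≈ -19.500)
k(x, C) = -20 + 4*x (k(x, C) = (-5 + x)*4 = -20 + 4*x)
p = -7836968 (p = (4742 - 2548)*(-4153 + 581) = 2194*(-3572) = -7836968)
k(-53, D)/p = (-20 + 4*(-53))/(-7836968) = (-20 - 212)*(-1/7836968) = -232*(-1/7836968) = 29/979621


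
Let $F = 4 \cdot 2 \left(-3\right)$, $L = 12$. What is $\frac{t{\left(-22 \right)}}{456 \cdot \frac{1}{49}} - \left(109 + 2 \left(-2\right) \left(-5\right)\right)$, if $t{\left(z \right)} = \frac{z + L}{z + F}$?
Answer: $- \frac{1352707}{10488} \approx -128.98$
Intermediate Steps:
$F = -24$ ($F = 8 \left(-3\right) = -24$)
$t{\left(z \right)} = \frac{12 + z}{-24 + z}$ ($t{\left(z \right)} = \frac{z + 12}{z - 24} = \frac{12 + z}{-24 + z}$)
$\frac{t{\left(-22 \right)}}{456 \cdot \frac{1}{49}} - \left(109 + 2 \left(-2\right) \left(-5\right)\right) = \frac{\frac{1}{-24 - 22} \left(12 - 22\right)}{456 \cdot \frac{1}{49}} - \left(109 + 2 \left(-2\right) \left(-5\right)\right) = \frac{\frac{1}{-46} \left(-10\right)}{456 \cdot \frac{1}{49}} - \left(109 - -20\right) = \frac{\left(- \frac{1}{46}\right) \left(-10\right)}{\frac{456}{49}} - 129 = \frac{5}{23} \cdot \frac{49}{456} - 129 = \frac{245}{10488} - 129 = - \frac{1352707}{10488}$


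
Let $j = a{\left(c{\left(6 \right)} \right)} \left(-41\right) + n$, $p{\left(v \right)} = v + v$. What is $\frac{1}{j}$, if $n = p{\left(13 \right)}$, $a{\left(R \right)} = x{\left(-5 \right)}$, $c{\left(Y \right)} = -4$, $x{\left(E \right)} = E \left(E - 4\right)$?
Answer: $- \frac{1}{1819} \approx -0.00054975$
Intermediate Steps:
$x{\left(E \right)} = E \left(-4 + E\right)$
$p{\left(v \right)} = 2 v$
$a{\left(R \right)} = 45$ ($a{\left(R \right)} = - 5 \left(-4 - 5\right) = \left(-5\right) \left(-9\right) = 45$)
$n = 26$ ($n = 2 \cdot 13 = 26$)
$j = -1819$ ($j = 45 \left(-41\right) + 26 = -1845 + 26 = -1819$)
$\frac{1}{j} = \frac{1}{-1819} = - \frac{1}{1819}$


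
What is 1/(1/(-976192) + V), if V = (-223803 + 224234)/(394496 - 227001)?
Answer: 163507279040/420571257 ≈ 388.77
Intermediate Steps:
V = 431/167495 ≈ 0.0025732
1/(1/(-976192) + V) = 1/(1/(-976192) + 431/167495) = 1/(-1/976192 + 431/167495) = 1/(420571257/163507279040) = 163507279040/420571257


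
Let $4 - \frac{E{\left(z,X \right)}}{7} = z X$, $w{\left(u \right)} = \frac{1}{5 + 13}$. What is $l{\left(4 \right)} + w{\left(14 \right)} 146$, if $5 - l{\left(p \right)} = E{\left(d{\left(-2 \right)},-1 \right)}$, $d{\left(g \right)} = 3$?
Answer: $- \frac{323}{9} \approx -35.889$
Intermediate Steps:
$w{\left(u \right)} = \frac{1}{18}$
$E{\left(z,X \right)} = 28 - 7 X z$ ($E{\left(z,X \right)} = 28 - 7 z X = 28 - 7 X z$)
$l{\left(p \right)} = -44$ ($l{\left(p \right)} = 5 - \left(28 - \left(-7\right) 3\right) = 5 - \left(28 + 21\right) = 5 - 49 = -44$)
$l{\left(4 \right)} + w{\left(14 \right)} 146 = -44 + \frac{1}{18} \cdot 146 = -44 + \frac{73}{9} = - \frac{323}{9}$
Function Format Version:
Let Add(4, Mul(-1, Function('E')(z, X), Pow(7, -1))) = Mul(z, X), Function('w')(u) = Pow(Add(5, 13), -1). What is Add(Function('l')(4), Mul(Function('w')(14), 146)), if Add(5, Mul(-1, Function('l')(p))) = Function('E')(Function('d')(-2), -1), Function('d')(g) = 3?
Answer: Rational(-323, 9) ≈ -35.889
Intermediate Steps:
Function('w')(u) = Rational(1, 18) (Function('w')(u) = Pow(18, -1) = Rational(1, 18))
Function('E')(z, X) = Add(28, Mul(-7, X, z)) (Function('E')(z, X) = Add(28, Mul(-7, Mul(z, X))) = Add(28, Mul(-7, Mul(X, z))) = Add(28, Mul(-7, X, z)))
Function('l')(p) = -44 (Function('l')(p) = Add(5, Mul(-1, Add(28, Mul(-7, -1, 3)))) = Add(5, Mul(-1, Add(28, 21))) = Add(5, Mul(-1, 49)) = Add(5, -49) = -44)
Add(Function('l')(4), Mul(Function('w')(14), 146)) = Add(-44, Mul(Rational(1, 18), 146)) = Add(-44, Rational(73, 9)) = Rational(-323, 9)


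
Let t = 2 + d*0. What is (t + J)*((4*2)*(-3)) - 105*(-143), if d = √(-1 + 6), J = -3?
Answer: 15039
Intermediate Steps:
d = √5 ≈ 2.2361
t = 2 (t = 2 + √5*0 = 2 + 0 = 2)
(t + J)*((4*2)*(-3)) - 105*(-143) = (2 - 3)*((4*2)*(-3)) - 105*(-143) = -8*(-3) + 15015 = -1*(-24) + 15015 = 24 + 15015 = 15039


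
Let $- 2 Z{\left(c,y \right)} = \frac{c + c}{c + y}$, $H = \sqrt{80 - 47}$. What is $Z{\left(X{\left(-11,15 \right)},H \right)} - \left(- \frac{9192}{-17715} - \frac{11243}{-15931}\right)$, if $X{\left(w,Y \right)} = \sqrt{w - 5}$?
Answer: $\frac{- 837100216 i - 115202499 \sqrt{33}}{94072555 \left(\sqrt{33} + 4 i\right)} \approx -1.5511 - 0.46894 i$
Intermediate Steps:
$X{\left(w,Y \right)} = \sqrt{-5 + w}$
$H = \sqrt{33} \approx 5.7446$
$Z{\left(c,y \right)} = - \frac{c}{c + y}$ ($Z{\left(c,y \right)} = - \frac{\left(c + c\right) \frac{1}{c + y}}{2} = - \frac{2 c \frac{1}{c + y}}{2} = - \frac{c}{c + y}$)
$Z{\left(X{\left(-11,15 \right)},H \right)} - \left(- \frac{9192}{-17715} - \frac{11243}{-15931}\right) = - \frac{\sqrt{-5 - 11}}{\sqrt{-5 - 11} + \sqrt{33}} - \left(- \frac{9192}{-17715} - \frac{11243}{-15931}\right) = - \frac{\sqrt{-16}}{\sqrt{-16} + \sqrt{33}} - \left(\left(-9192\right) \left(- \frac{1}{17715}\right) - - \frac{11243}{15931}\right) = - \frac{4 i}{4 i + \sqrt{33}} - \left(\frac{3064}{5905} + \frac{11243}{15931}\right) = - \frac{4 i}{\sqrt{33} + 4 i} - \frac{115202499}{94072555} = - \frac{115202499}{94072555} - \frac{4 i}{\sqrt{33} + 4 i}$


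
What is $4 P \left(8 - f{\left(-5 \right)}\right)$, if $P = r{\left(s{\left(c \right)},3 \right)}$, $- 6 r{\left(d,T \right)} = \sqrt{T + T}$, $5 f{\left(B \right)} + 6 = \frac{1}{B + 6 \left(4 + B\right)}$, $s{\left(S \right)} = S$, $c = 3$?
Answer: $- \frac{338 \sqrt{6}}{55} \approx -15.053$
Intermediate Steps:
$f{\left(B \right)} = - \frac{6}{5} + \frac{1}{5 \left(24 + 7 B\right)}$ ($f{\left(B \right)} = - \frac{6}{5} + \frac{1}{5 \left(B + 6 \left(4 + B\right)\right)} = - \frac{6}{5} + \frac{1}{5 \left(B + \left(24 + 6 B\right)\right)} = - \frac{6}{5} + \frac{1}{5 \left(24 + 7 B\right)}$)
$r{\left(d,T \right)} = - \frac{\sqrt{2} \sqrt{T}}{6}$ ($r{\left(d,T \right)} = - \frac{\sqrt{T + T}}{6} = - \frac{\sqrt{2 T}}{6} = - \frac{\sqrt{2} \sqrt{T}}{6}$)
$P = - \frac{\sqrt{6}}{6}$ ($P = - \frac{\sqrt{2} \sqrt{3}}{6} = - \frac{\sqrt{6}}{6} \approx -0.40825$)
$4 P \left(8 - f{\left(-5 \right)}\right) = 4 \left(- \frac{\sqrt{6}}{6}\right) \left(8 - \frac{-143 - -210}{5 \left(24 + 7 \left(-5\right)\right)}\right) = - \frac{2 \sqrt{6}}{3} \left(8 - \frac{-143 + 210}{5 \left(24 - 35\right)}\right) = - \frac{2 \sqrt{6}}{3} \left(8 - \frac{1}{5} \frac{1}{-11} \cdot 67\right) = - \frac{2 \sqrt{6}}{3} \left(8 - \frac{1}{5} \left(- \frac{1}{11}\right) 67\right) = - \frac{2 \sqrt{6}}{3} \left(8 - - \frac{67}{55}\right) = - \frac{2 \sqrt{6}}{3} \left(8 + \frac{67}{55}\right) = - \frac{2 \sqrt{6}}{3} \cdot \frac{507}{55} = - \frac{338 \sqrt{6}}{55}$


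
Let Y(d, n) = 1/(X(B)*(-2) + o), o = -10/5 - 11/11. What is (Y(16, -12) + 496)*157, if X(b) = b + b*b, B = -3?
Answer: 1167923/15 ≈ 77862.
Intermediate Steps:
X(b) = b + b**2
o = -3 (o = -10*1/5 - 11*1/11 = -2 - 1 = -3)
Y(d, n) = -1/15 (Y(d, n) = 1/(-3*(1 - 3)*(-2) - 3) = 1/(-3*(-2)*(-2) - 3) = 1/(6*(-2) - 3) = 1/(-12 - 3) = 1/(-15) = -1/15)
(Y(16, -12) + 496)*157 = (-1/15 + 496)*157 = (7439/15)*157 = 1167923/15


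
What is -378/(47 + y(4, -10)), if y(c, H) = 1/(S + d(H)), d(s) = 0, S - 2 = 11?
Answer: -273/34 ≈ -8.0294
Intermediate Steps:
S = 13 (S = 2 + 11 = 13)
y(c, H) = 1/13 (y(c, H) = 1/(13 + 0) = 1/13)
-378/(47 + y(4, -10)) = -378/(47 + 1/13) = -378/(612/13) = (13/612)*(-378) = -273/34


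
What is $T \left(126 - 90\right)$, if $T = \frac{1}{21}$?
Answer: $\frac{12}{7} \approx 1.7143$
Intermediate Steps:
$T = \frac{1}{21} \approx 0.047619$
$T \left(126 - 90\right) = \frac{126 - 90}{21} = \frac{1}{21} \cdot 36 = \frac{12}{7}$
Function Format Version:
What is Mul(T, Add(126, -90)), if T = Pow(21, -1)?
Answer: Rational(12, 7) ≈ 1.7143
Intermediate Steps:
T = Rational(1, 21) ≈ 0.047619
Mul(T, Add(126, -90)) = Mul(Rational(1, 21), Add(126, -90)) = Mul(Rational(1, 21), 36) = Rational(12, 7)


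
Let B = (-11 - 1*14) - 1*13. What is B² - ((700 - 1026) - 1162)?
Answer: 2932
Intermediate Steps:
B = -38 (B = (-11 - 14) - 13 = -25 - 13 = -38)
B² - ((700 - 1026) - 1162) = (-38)² - ((700 - 1026) - 1162) = 1444 - (-326 - 1162) = 1444 - 1*(-1488) = 1444 + 1488 = 2932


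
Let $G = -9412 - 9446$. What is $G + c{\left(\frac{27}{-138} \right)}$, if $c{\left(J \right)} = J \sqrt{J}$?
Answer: $-18858 - \frac{27 i \sqrt{46}}{2116} \approx -18858.0 - 0.086542 i$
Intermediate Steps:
$G = -18858$
$c{\left(J \right)} = J^{\frac{3}{2}}$
$G + c{\left(\frac{27}{-138} \right)} = -18858 + \left(\frac{27}{-138}\right)^{\frac{3}{2}} = -18858 + \left(27 \left(- \frac{1}{138}\right)\right)^{\frac{3}{2}} = -18858 + \left(- \frac{9}{46}\right)^{\frac{3}{2}} = -18858 - \frac{27 i \sqrt{46}}{2116}$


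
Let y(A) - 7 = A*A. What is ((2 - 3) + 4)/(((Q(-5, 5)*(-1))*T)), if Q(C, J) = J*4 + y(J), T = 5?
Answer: -3/260 ≈ -0.011538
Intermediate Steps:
y(A) = 7 + A² (y(A) = 7 + A*A = 7 + A²)
Q(C, J) = 7 + J² + 4*J (Q(C, J) = J*4 + (7 + J²) = 4*J + (7 + J²) = 7 + J² + 4*J)
((2 - 3) + 4)/(((Q(-5, 5)*(-1))*T)) = ((2 - 3) + 4)/((((7 + 5² + 4*5)*(-1))*5)) = (-1 + 4)/((((7 + 25 + 20)*(-1))*5)) = 3/(((52*(-1))*5)) = 3/((-52*5)) = 3/(-260) = 3*(-1/260) = -3/260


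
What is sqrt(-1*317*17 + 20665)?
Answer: 2*sqrt(3819) ≈ 123.60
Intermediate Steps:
sqrt(-1*317*17 + 20665) = sqrt(-317*17 + 20665) = sqrt(-5389 + 20665) = sqrt(15276) = 2*sqrt(3819)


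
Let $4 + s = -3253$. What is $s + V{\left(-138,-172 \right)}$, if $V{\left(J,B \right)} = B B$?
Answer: $26327$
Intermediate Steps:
$s = -3257$ ($s = -4 - 3253 = -3257$)
$V{\left(J,B \right)} = B^{2}$
$s + V{\left(-138,-172 \right)} = -3257 + \left(-172\right)^{2} = -3257 + 29584 = 26327$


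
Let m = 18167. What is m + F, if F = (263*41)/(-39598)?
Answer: 719366083/39598 ≈ 18167.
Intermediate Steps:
F = -10783/39598 (F = 10783*(-1/39598) = -10783/39598 ≈ -0.27231)
m + F = 18167 - 10783/39598 = 719366083/39598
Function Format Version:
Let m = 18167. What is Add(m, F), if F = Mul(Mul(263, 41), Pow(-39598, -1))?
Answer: Rational(719366083, 39598) ≈ 18167.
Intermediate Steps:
F = Rational(-10783, 39598) (F = Mul(10783, Rational(-1, 39598)) = Rational(-10783, 39598) ≈ -0.27231)
Add(m, F) = Add(18167, Rational(-10783, 39598)) = Rational(719366083, 39598)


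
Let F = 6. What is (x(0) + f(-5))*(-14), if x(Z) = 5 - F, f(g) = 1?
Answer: 0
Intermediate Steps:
x(Z) = -1 (x(Z) = 5 - 1*6 = 5 - 6 = -1)
(x(0) + f(-5))*(-14) = (-1 + 1)*(-14) = 0*(-14) = 0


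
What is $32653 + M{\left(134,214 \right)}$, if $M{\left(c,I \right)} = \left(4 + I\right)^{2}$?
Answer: $80177$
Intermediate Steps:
$32653 + M{\left(134,214 \right)} = 32653 + \left(4 + 214\right)^{2} = 32653 + 218^{2} = 32653 + 47524 = 80177$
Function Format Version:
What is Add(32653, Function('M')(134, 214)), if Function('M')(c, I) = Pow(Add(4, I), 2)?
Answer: 80177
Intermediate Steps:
Add(32653, Function('M')(134, 214)) = Add(32653, Pow(Add(4, 214), 2)) = Add(32653, Pow(218, 2)) = Add(32653, 47524) = 80177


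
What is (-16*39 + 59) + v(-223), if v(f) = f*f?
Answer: 49164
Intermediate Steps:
v(f) = f²
(-16*39 + 59) + v(-223) = (-16*39 + 59) + (-223)² = (-624 + 59) + 49729 = -565 + 49729 = 49164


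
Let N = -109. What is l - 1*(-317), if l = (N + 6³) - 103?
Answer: 321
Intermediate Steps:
l = 4 (l = (-109 + 6³) - 103 = (-109 + 216) - 103 = 107 - 103 = 4)
l - 1*(-317) = 4 - 1*(-317) = 4 + 317 = 321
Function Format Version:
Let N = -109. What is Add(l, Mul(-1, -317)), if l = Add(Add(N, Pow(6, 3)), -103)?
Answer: 321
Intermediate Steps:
l = 4 (l = Add(Add(-109, Pow(6, 3)), -103) = Add(Add(-109, 216), -103) = Add(107, -103) = 4)
Add(l, Mul(-1, -317)) = Add(4, Mul(-1, -317)) = Add(4, 317) = 321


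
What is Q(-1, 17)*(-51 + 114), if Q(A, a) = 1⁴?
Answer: 63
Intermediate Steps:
Q(A, a) = 1
Q(-1, 17)*(-51 + 114) = 1*(-51 + 114) = 1*63 = 63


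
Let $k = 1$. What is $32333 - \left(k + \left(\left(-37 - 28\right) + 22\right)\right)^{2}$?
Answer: $30569$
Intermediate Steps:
$32333 - \left(k + \left(\left(-37 - 28\right) + 22\right)\right)^{2} = 32333 - \left(1 + \left(\left(-37 - 28\right) + 22\right)\right)^{2} = 32333 - \left(1 + \left(-65 + 22\right)\right)^{2} = 32333 - \left(1 - 43\right)^{2} = 32333 - \left(-42\right)^{2} = 32333 - 1764 = 30569$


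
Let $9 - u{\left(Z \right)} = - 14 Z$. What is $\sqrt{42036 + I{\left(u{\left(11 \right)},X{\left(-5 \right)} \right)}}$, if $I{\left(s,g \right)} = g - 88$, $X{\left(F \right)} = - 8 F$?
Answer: $2 \sqrt{10497} \approx 204.91$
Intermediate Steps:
$u{\left(Z \right)} = 9 + 14 Z$ ($u{\left(Z \right)} = 9 - - 14 Z = 9 + 14 Z$)
$I{\left(s,g \right)} = -88 + g$
$\sqrt{42036 + I{\left(u{\left(11 \right)},X{\left(-5 \right)} \right)}} = \sqrt{42036 - 48} = \sqrt{41988} = 2 \sqrt{10497}$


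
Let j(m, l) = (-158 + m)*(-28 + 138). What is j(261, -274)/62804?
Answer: 5665/31402 ≈ 0.18040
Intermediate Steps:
j(m, l) = -17380 + 110*m (j(m, l) = (-158 + m)*110 = -17380 + 110*m)
j(261, -274)/62804 = (-17380 + 110*261)/62804 = (-17380 + 28710)*(1/62804) = 11330*(1/62804) = 5665/31402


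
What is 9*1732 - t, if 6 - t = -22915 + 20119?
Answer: 12786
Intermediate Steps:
t = 2802 (t = 6 - (-22915 + 20119) = 6 - 1*(-2796) = 6 + 2796 = 2802)
9*1732 - t = 9*1732 - 1*2802 = 15588 - 2802 = 12786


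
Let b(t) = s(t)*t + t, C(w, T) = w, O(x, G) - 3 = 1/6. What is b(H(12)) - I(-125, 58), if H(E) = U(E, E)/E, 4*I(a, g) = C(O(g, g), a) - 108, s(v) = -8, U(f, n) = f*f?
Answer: -1387/24 ≈ -57.792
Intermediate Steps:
U(f, n) = f**2
O(x, G) = 19/6 (O(x, G) = 3 + 1/6 = 19/6)
I(a, g) = -629/24 (I(a, g) = (19/6 - 108)/4 = (1/4)*(-629/6) = -629/24)
H(E) = E (H(E) = E**2/E = E)
b(t) = -7*t (b(t) = -8*t + t = -7*t)
b(H(12)) - I(-125, 58) = -7*12 - 1*(-629/24) = -84 + 629/24 = -1387/24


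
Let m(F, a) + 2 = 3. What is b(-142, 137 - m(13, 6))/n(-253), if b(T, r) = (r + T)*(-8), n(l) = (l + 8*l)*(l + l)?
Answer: 8/192027 ≈ 4.1661e-5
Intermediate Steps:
m(F, a) = 1 (m(F, a) = -2 + 3 = 1)
n(l) = 18*l**2 (n(l) = (9*l)*(2*l) = 18*l**2)
b(T, r) = -8*T - 8*r (b(T, r) = (T + r)*(-8) = -8*T - 8*r)
b(-142, 137 - m(13, 6))/n(-253) = (-8*(-142) - 8*(137 - 1*1))/((18*(-253)**2)) = (1136 - 8*(137 - 1))/((18*64009)) = (1136 - 8*136)/1152162 = (1136 - 1088)*(1/1152162) = 48*(1/1152162) = 8/192027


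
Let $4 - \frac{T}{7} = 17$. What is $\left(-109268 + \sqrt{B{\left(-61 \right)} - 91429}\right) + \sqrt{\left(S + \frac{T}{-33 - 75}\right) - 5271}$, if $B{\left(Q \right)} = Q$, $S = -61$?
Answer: $-109268 + i \sqrt{91490} + \frac{i \sqrt{1727295}}{18} \approx -1.0927 \cdot 10^{5} + 375.49 i$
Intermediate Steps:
$T = -91$ ($T = 28 - 119 = -91$)
$\left(-109268 + \sqrt{B{\left(-61 \right)} - 91429}\right) + \sqrt{\left(S + \frac{T}{-33 - 75}\right) - 5271} = \left(-109268 + \sqrt{-61 - 91429}\right) + \sqrt{\left(-61 - \frac{91}{-33 - 75}\right) - 5271} = \left(-109268 + \sqrt{-91490}\right) + \sqrt{\left(-61 - \frac{91}{-108}\right) - 5271} = \left(-109268 + i \sqrt{91490}\right) + \sqrt{\left(-61 - - \frac{91}{108}\right) - 5271} = \left(-109268 + i \sqrt{91490}\right) + \sqrt{\left(-61 + \frac{91}{108}\right) - 5271} = \left(-109268 + i \sqrt{91490}\right) + \sqrt{- \frac{6497}{108} - 5271} = \left(-109268 + i \sqrt{91490}\right) + \sqrt{- \frac{575765}{108}} = \left(-109268 + i \sqrt{91490}\right) + \frac{i \sqrt{1727295}}{18} = -109268 + i \sqrt{91490} + \frac{i \sqrt{1727295}}{18}$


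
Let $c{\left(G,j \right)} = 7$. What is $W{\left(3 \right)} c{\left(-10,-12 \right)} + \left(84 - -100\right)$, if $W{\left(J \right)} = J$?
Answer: $205$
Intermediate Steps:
$W{\left(3 \right)} c{\left(-10,-12 \right)} + \left(84 - -100\right) = 3 \cdot 7 + \left(84 - -100\right) = 21 + \left(84 + 100\right) = 21 + 184 = 205$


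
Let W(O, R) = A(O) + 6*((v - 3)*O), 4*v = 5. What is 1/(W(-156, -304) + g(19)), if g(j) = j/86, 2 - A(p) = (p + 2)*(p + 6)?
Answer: -86/1845541 ≈ -4.6599e-5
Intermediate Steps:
v = 5/4 (v = (¼)*5 = 5/4 ≈ 1.2500)
A(p) = 2 - (2 + p)*(6 + p) (A(p) = 2 - (p + 2)*(p + 6) = 2 - (2 + p)*(6 + p))
W(O, R) = -10 - O² - 37*O/2 (W(O, R) = (-10 - O² - 8*O) + 6*((5/4 - 3)*O) = (-10 - O² - 8*O) + 6*(-7*O/4) = (-10 - O² - 8*O) - 21*O/2 = -10 - O² - 37*O/2)
g(j) = j/86 (g(j) = j*(1/86) = j/86)
1/(W(-156, -304) + g(19)) = 1/((-10 - 1*(-156)² - 37/2*(-156)) + (1/86)*19) = 1/((-10 - 1*24336 + 2886) + 19/86) = 1/((-10 - 24336 + 2886) + 19/86) = 1/(-21460 + 19/86) = 1/(-1845541/86) = -86/1845541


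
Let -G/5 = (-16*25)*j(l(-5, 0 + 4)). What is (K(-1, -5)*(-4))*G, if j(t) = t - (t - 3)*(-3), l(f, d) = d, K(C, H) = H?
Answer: 280000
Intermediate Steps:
j(t) = -9 + 4*t (j(t) = t - (-3 + t)*(-3) = t - (9 - 3*t) = t + (-9 + 3*t) = -9 + 4*t)
G = 14000 (G = -5*(-16*25)*(-9 + 4*(0 + 4)) = -(-2000)*(-9 + 4*4) = -(-2000)*(-9 + 16) = -(-2000)*7 = -5*(-2800) = 14000)
(K(-1, -5)*(-4))*G = -5*(-4)*14000 = 20*14000 = 280000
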